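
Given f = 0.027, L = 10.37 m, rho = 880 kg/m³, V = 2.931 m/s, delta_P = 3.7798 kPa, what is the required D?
Formula: \Delta P = f \frac{L}{D} \frac{\rho V^2}{2}
Substituting knowns: 3.7798 = 0.027·(10.37/D)·0.5·880·2.931²/1000
Solving for D: D = 0.027·10.37·0.5·880·2.931²/(3.7798·1000) = 0.28 m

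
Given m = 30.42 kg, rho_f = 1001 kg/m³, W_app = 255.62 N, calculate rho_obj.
Formula: W_{app} = mg\left(1 - \frac{\rho_f}{\rho_{obj}}\right)
Substituting knowns: 255.62 = 30.42·9.81·(1 − 1001/rho_obj)
Solving for rho_obj: rho_obj = 1001/(1 − 255.62/(30.42·9.81)) = 6979 kg/m³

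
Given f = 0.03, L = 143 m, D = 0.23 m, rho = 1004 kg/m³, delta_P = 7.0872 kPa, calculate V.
Formula: \Delta P = f \frac{L}{D} \frac{\rho V^2}{2}
Substituting knowns: 7.0872 = 0.03·(143/0.23)·0.5·1004·V²/1000
Solving for V: V = √((7.0872·1000)/(0.03·(143/0.23)·0.5·1004)) = 0.87 m/s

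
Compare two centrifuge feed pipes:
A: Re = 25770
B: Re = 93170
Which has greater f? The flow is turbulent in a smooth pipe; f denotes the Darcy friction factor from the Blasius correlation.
f(A) = 0.02494, f(B) = 0.01809. Answer: A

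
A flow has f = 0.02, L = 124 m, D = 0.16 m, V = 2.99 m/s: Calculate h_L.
Formula: h_L = f \frac{L}{D} \frac{V^2}{2g}
h_L = 0.02·(124/0.16)·2.99²/(2·9.81) = 7.063 m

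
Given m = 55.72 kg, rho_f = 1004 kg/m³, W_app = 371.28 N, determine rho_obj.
Formula: W_{app} = mg\left(1 - \frac{\rho_f}{\rho_{obj}}\right)
Substituting knowns: 371.28 = 55.72·9.81·(1 − 1004/rho_obj)
Solving for rho_obj: rho_obj = 1004/(1 − 371.28/(55.72·9.81)) = 3130 kg/m³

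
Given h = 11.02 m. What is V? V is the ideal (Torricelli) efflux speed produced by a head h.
Formula: V = \sqrt{2 g h}
V = √(2·9.81·11.02) = 14.7 m/s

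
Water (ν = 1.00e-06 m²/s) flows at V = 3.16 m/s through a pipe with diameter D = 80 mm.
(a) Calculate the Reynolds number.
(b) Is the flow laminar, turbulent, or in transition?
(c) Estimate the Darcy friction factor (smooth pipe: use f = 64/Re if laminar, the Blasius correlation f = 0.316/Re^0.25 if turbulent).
(a) Re = V·D/ν = 3.16·0.08/1.00e-06 = 252800
(b) Flow regime: turbulent (Re > 4000)
(c) Friction factor: f = 0.316/Re^0.25 = 0.316/252800^0.25 = 0.01409 (Blasius is strictly valid for Re ≲ 1e5; used here as the smooth-pipe estimate the problem specifies)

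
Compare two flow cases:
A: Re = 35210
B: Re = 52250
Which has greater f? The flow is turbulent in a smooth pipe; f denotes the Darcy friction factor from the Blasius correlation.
f(A) = 0.02307, f(B) = 0.0209. Answer: A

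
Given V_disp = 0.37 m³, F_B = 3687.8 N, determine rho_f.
Formula: F_B = \rho_f g V_{disp}
Substituting knowns: 3687.8 = rho_f·9.81·0.37
Solving for rho_f: rho_f = 3687.8/(9.81·0.37) = 1016 kg/m³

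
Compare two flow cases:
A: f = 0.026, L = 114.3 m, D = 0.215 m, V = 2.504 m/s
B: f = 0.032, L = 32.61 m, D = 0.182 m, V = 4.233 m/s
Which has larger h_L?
h_L(A) = 4.417 m, h_L(B) = 5.236 m. Answer: B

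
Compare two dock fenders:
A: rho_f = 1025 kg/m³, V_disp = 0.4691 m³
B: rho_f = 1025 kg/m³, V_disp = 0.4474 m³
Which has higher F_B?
F_B(A) = 4717 N, F_B(B) = 4499 N. Answer: A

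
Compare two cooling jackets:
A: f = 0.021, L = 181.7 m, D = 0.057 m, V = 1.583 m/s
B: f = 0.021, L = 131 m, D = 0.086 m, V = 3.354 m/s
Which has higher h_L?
h_L(A) = 8.55 m, h_L(B) = 18.34 m. Answer: B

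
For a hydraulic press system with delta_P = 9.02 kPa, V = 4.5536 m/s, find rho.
Formula: V = \sqrt{\frac{2 \Delta P}{\rho}}
Substituting knowns: 4.5536 = √(2·(9.02·1000)/rho)
Solving for rho: rho = 2·(9.02·1000)/4.5536² = 870 kg/m³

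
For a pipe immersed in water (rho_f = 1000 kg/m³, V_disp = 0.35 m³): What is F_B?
Formula: F_B = \rho_f g V_{disp}
F_B = 1000·9.81·0.35 = 3434 N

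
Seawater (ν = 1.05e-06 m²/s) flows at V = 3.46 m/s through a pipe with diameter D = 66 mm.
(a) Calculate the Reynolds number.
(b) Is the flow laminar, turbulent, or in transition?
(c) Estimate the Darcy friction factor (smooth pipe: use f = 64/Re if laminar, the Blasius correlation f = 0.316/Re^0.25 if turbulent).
(a) Re = V·D/ν = 3.46·0.066/1.05e-06 = 217490
(b) Flow regime: turbulent (Re > 4000)
(c) Friction factor: f = 0.316/Re^0.25 = 0.316/217490^0.25 = 0.01463 (Blasius is strictly valid for Re ≲ 1e5; used here as the smooth-pipe estimate the problem specifies)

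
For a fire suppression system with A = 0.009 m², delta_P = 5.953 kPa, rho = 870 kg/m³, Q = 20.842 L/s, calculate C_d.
Formula: Q = C_d A \sqrt{\frac{2 \Delta P}{\rho}}
Substituting knowns: 20.842 = C_d·0.009·√(2·(5.953·1000)/870)·1000
Solving for C_d: C_d = (20.842/1000)/(0.009·√(2·(5.953·1000)/870)) = 0.626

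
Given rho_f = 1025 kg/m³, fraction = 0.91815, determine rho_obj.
Formula: f_{sub} = \frac{\rho_{obj}}{\rho_f}
Substituting knowns: 0.91815 = rho_obj/1025
Solving for rho_obj: rho_obj = 0.91815·1025 = 941.1 kg/m³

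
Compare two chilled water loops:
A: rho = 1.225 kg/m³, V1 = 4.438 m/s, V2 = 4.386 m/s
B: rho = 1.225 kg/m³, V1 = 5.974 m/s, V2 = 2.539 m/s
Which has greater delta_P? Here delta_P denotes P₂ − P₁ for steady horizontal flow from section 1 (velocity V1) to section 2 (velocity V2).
delta_P(A) = 0.000281 kPa, delta_P(B) = 0.01791 kPa. Answer: B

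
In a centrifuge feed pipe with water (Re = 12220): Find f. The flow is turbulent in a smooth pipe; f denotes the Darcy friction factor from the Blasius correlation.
Formula: f = \frac{0.316}{Re^{0.25}}
f = 0.316/12220^0.25 = 0.03006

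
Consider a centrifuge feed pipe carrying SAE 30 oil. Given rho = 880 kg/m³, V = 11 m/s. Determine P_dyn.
Formula: P_{dyn} = \frac{1}{2} \rho V^2
P_dyn = 0.5·880·11²/1000 = 53.24 kPa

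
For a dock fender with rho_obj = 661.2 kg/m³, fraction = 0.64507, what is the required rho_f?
Formula: f_{sub} = \frac{\rho_{obj}}{\rho_f}
Substituting knowns: 0.64507 = 661.2/rho_f
Solving for rho_f: rho_f = 661.2/0.64507 = 1025 kg/m³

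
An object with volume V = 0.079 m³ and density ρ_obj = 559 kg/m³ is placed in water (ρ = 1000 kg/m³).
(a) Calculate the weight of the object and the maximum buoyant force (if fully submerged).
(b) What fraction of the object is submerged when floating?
(a) W=rho_obj*g*V=559*9.81*0.079=433.2 N; F_B(max)=rho*g*V=1000*9.81*0.079=775.0 N
(b) Floating fraction=rho_obj/rho=559/1000=0.559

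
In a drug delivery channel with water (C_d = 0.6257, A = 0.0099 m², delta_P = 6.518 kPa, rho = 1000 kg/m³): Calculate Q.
Formula: Q = C_d A \sqrt{\frac{2 \Delta P}{\rho}}
Q = 0.6257·0.0099·√(2·(6.518·1000)/1000)·1000 = 22.37 L/s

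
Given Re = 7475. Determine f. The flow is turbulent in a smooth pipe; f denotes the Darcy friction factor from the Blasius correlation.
Formula: f = \frac{0.316}{Re^{0.25}}
f = 0.316/7475^0.25 = 0.03398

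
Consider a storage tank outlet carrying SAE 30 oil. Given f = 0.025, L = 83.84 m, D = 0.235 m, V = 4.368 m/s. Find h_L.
Formula: h_L = f \frac{L}{D} \frac{V^2}{2g}
h_L = 0.025·(83.84/0.235)·4.368²/(2·9.81) = 8.673 m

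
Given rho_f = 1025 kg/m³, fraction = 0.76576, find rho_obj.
Formula: f_{sub} = \frac{\rho_{obj}}{\rho_f}
Substituting knowns: 0.76576 = rho_obj/1025
Solving for rho_obj: rho_obj = 0.76576·1025 = 784.9 kg/m³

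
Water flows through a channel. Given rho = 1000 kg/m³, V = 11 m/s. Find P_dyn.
Formula: P_{dyn} = \frac{1}{2} \rho V^2
P_dyn = 0.5·1000·11²/1000 = 60.5 kPa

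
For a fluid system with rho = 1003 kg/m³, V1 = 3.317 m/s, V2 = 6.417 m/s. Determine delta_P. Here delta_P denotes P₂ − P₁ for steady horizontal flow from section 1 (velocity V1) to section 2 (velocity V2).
Formula: \Delta P = \frac{1}{2} \rho (V_1^2 - V_2^2)
delta_P = 0.5·1003·(3.317² − 6.417²)/1000 = -15.13 kPa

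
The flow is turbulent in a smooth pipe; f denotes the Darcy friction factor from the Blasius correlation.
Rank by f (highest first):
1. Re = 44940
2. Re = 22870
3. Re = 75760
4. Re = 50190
Case 1: f = 0.0217
Case 2: f = 0.0257
Case 3: f = 0.01905
Case 4: f = 0.02111
Ranking (highest first): 2, 1, 4, 3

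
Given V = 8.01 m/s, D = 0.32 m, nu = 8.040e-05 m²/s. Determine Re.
Formula: Re = \frac{V D}{\nu}
Re = 8.01·0.32/8.040e-05 = 31881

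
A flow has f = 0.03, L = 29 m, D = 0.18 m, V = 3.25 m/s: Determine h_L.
Formula: h_L = f \frac{L}{D} \frac{V^2}{2g}
h_L = 0.03·(29/0.18)·3.25²/(2·9.81) = 2.602 m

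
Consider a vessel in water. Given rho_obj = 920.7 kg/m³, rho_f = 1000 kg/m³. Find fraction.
Formula: f_{sub} = \frac{\rho_{obj}}{\rho_f}
fraction = 920.7/1000 = 0.9207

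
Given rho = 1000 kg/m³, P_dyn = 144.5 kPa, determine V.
Formula: P_{dyn} = \frac{1}{2} \rho V^2
Substituting knowns: 144.5 = 0.5·1000·V²/1000
Solving for V: V = √(2·(144.5·1000)/1000) = 17 m/s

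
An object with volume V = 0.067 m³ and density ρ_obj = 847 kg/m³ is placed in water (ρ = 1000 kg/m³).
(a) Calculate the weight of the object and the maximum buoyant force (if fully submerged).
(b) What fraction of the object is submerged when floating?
(a) W=rho_obj*g*V=847*9.81*0.067=556.7 N; F_B(max)=rho*g*V=1000*9.81*0.067=657.3 N
(b) Floating fraction=rho_obj/rho=847/1000=0.847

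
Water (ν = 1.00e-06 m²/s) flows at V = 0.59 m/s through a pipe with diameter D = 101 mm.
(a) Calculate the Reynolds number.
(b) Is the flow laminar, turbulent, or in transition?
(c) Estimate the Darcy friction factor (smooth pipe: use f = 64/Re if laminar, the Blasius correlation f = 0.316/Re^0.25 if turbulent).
(a) Re = V·D/ν = 0.59·0.101/1.00e-06 = 59590
(b) Flow regime: turbulent (Re > 4000)
(c) Friction factor: f = 0.316/Re^0.25 = 0.316/59590^0.25 = 0.02023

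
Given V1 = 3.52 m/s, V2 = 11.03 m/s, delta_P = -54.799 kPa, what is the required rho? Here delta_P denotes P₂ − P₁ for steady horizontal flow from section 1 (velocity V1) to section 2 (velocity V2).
Formula: \Delta P = \frac{1}{2} \rho (V_1^2 - V_2^2)
Substituting knowns: -54.799 = 0.5·rho·(3.52² − 11.03²)/1000
Solving for rho: rho = 2·(-54.799·1000)/(3.52² − 11.03²) = 1003 kg/m³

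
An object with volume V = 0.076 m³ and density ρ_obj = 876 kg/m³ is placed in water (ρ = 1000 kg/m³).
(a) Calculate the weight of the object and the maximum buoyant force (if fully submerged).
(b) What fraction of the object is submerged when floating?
(a) W=rho_obj*g*V=876*9.81*0.076=653.1 N; F_B(max)=rho*g*V=1000*9.81*0.076=745.6 N
(b) Floating fraction=rho_obj/rho=876/1000=0.876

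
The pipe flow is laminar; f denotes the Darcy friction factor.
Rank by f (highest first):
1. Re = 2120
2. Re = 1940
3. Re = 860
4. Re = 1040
Case 1: f = 0.03019
Case 2: f = 0.03299
Case 3: f = 0.07442
Case 4: f = 0.06154
Ranking (highest first): 3, 4, 2, 1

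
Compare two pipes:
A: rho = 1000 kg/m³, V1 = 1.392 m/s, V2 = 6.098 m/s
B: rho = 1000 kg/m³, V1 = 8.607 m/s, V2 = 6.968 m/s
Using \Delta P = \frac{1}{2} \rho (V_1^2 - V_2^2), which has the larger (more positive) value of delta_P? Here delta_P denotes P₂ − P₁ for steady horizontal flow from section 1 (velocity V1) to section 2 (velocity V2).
delta_P(A) = -17.62 kPa, delta_P(B) = 12.76 kPa. Answer: B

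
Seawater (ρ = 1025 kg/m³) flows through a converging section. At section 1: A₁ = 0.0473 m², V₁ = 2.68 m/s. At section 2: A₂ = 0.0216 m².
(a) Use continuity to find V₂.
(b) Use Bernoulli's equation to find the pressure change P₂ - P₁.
(a) Continuity: A₁V₁=A₂V₂ -> V₂=A₁V₁/A₂=0.0473*2.68/0.0216=5.87 m/s
(b) Bernoulli: P₂-P₁=0.5*rho*(V₁^2-V₂^2)/1000=0.5*1025*(2.68^2-5.87^2)/1000=-13.98 kPa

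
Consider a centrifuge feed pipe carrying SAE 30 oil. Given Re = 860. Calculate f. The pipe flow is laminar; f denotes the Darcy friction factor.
Formula: f = \frac{64}{Re}
f = 64/860 = 0.07442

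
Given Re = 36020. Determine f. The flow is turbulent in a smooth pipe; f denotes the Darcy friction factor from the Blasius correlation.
Formula: f = \frac{0.316}{Re^{0.25}}
f = 0.316/36020^0.25 = 0.02294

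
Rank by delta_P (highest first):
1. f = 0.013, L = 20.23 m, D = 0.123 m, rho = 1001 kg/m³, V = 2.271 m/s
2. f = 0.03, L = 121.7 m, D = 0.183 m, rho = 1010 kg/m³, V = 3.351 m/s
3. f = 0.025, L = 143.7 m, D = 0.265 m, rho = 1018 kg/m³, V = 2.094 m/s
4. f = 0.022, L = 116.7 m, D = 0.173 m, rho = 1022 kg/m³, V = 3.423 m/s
Case 1: delta_P = 5.519 kPa
Case 2: delta_P = 113.1 kPa
Case 3: delta_P = 30.26 kPa
Case 4: delta_P = 88.86 kPa
Ranking (highest first): 2, 4, 3, 1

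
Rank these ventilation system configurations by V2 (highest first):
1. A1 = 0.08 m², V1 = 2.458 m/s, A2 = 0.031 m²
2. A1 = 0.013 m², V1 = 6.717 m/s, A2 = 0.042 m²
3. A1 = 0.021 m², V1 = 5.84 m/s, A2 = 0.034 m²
Case 1: V2 = 6.343 m/s
Case 2: V2 = 2.079 m/s
Case 3: V2 = 3.607 m/s
Ranking (highest first): 1, 3, 2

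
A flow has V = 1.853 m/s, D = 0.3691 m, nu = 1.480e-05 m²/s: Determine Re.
Formula: Re = \frac{V D}{\nu}
Re = 1.853·0.3691/1.480e-05 = 46212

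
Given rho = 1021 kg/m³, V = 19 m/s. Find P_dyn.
Formula: P_{dyn} = \frac{1}{2} \rho V^2
P_dyn = 0.5·1021·19²/1000 = 184.3 kPa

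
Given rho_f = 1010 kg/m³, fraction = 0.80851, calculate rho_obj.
Formula: f_{sub} = \frac{\rho_{obj}}{\rho_f}
Substituting knowns: 0.80851 = rho_obj/1010
Solving for rho_obj: rho_obj = 0.80851·1010 = 816.6 kg/m³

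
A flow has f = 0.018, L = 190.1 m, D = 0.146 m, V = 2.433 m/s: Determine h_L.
Formula: h_L = f \frac{L}{D} \frac{V^2}{2g}
h_L = 0.018·(190.1/0.146)·2.433²/(2·9.81) = 7.071 m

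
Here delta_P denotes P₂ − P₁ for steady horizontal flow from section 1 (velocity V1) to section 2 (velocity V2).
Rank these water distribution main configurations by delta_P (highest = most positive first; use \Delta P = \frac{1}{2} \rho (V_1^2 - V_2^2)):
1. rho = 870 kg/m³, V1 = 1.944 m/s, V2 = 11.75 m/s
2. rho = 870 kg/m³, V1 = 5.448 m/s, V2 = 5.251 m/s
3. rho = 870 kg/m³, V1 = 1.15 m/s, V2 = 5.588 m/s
Case 1: delta_P = -58.41 kPa
Case 2: delta_P = 0.9169 kPa
Case 3: delta_P = -13.01 kPa
Ranking (highest first): 2, 3, 1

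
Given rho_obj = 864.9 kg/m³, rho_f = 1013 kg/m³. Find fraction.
Formula: f_{sub} = \frac{\rho_{obj}}{\rho_f}
fraction = 864.9/1013 = 0.8538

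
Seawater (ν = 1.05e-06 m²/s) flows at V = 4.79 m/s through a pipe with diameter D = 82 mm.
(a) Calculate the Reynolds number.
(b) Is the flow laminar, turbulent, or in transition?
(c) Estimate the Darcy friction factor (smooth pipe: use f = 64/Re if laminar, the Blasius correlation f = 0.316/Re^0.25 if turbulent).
(a) Re = V·D/ν = 4.79·0.082/1.05e-06 = 374080
(b) Flow regime: turbulent (Re > 4000)
(c) Friction factor: f = 0.316/Re^0.25 = 0.316/374080^0.25 = 0.01278 (Blasius is strictly valid for Re ≲ 1e5; used here as the smooth-pipe estimate the problem specifies)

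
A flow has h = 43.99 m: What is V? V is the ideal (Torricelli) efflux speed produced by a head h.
Formula: V = \sqrt{2 g h}
V = √(2·9.81·43.99) = 29.38 m/s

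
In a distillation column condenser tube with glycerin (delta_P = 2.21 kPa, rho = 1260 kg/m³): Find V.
Formula: V = \sqrt{\frac{2 \Delta P}{\rho}}
V = √(2·(2.21·1000)/1260) = 1.873 m/s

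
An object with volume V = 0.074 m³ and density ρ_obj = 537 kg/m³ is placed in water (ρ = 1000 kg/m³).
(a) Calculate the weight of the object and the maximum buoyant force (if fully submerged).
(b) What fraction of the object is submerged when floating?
(a) W=rho_obj*g*V=537*9.81*0.074=389.8 N; F_B(max)=rho*g*V=1000*9.81*0.074=725.9 N
(b) Floating fraction=rho_obj/rho=537/1000=0.537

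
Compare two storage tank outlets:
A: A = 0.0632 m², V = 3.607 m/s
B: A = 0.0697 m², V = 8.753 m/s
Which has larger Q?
Q(A) = 228 L/s, Q(B) = 610.1 L/s. Answer: B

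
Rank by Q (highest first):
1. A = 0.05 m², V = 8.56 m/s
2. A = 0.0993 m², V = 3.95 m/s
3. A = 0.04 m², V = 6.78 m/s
Case 1: Q = 428 L/s
Case 2: Q = 392.2 L/s
Case 3: Q = 271.2 L/s
Ranking (highest first): 1, 2, 3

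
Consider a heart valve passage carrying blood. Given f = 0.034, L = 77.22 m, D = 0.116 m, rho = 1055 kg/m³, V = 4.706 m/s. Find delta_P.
Formula: \Delta P = f \frac{L}{D} \frac{\rho V^2}{2}
delta_P = 0.034·(77.22/0.116)·0.5·1055·4.706²/1000 = 264.4 kPa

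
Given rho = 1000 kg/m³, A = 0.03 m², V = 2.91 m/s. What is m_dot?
Formula: \dot{m} = \rho A V
m_dot = 1000·0.03·2.91 = 87.3 kg/s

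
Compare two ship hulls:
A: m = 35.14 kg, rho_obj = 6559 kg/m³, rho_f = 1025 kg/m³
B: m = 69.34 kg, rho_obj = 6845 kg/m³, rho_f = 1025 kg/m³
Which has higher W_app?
W_app(A) = 290.9 N, W_app(B) = 578.4 N. Answer: B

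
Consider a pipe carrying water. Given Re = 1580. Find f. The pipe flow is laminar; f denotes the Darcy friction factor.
Formula: f = \frac{64}{Re}
f = 64/1580 = 0.04051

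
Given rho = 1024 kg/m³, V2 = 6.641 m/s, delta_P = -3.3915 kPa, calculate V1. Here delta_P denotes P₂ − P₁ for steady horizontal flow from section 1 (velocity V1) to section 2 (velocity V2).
Formula: \Delta P = \frac{1}{2} \rho (V_1^2 - V_2^2)
Substituting knowns: -3.3915 = 0.5·1024·(V1² − 6.641²)/1000
Solving for V1: V1 = √(6.641² + 2·(-3.3915·1000)/1024) = 6.122 m/s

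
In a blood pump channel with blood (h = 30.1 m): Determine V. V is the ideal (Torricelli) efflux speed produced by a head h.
Formula: V = \sqrt{2 g h}
V = √(2·9.81·30.1) = 24.3 m/s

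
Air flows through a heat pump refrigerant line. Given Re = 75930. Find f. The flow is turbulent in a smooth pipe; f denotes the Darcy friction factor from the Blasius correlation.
Formula: f = \frac{0.316}{Re^{0.25}}
f = 0.316/75930^0.25 = 0.01904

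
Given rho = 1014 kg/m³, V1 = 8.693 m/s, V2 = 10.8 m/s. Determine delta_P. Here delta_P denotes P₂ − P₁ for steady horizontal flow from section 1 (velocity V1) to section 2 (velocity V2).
Formula: \Delta P = \frac{1}{2} \rho (V_1^2 - V_2^2)
delta_P = 0.5·1014·(8.693² − 10.8²)/1000 = -20.82 kPa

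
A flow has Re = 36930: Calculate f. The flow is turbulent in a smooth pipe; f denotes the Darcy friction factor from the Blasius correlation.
Formula: f = \frac{0.316}{Re^{0.25}}
f = 0.316/36930^0.25 = 0.0228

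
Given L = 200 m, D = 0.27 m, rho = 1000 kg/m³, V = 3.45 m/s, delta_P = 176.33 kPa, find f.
Formula: \Delta P = f \frac{L}{D} \frac{\rho V^2}{2}
Substituting knowns: 176.33 = f·(200/0.27)·0.5·1000·3.45²/1000
Solving for f: f = (176.33·1000)/((200/0.27)·0.5·1000·3.45²) = 0.04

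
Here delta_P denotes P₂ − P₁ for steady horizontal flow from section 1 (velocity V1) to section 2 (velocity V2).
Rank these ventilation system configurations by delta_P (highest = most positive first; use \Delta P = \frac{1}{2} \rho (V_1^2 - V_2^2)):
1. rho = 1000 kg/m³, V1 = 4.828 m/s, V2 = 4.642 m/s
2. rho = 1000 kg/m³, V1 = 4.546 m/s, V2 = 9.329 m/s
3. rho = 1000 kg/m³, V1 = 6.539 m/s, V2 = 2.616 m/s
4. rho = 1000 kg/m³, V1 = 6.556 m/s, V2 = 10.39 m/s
Case 1: delta_P = 0.8807 kPa
Case 2: delta_P = -33.18 kPa
Case 3: delta_P = 17.96 kPa
Case 4: delta_P = -32.49 kPa
Ranking (highest first): 3, 1, 4, 2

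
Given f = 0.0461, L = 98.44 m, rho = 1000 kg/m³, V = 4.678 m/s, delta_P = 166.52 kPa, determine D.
Formula: \Delta P = f \frac{L}{D} \frac{\rho V^2}{2}
Substituting knowns: 166.52 = 0.0461·(98.44/D)·0.5·1000·4.678²/1000
Solving for D: D = 0.0461·98.44·0.5·1000·4.678²/(166.52·1000) = 0.2982 m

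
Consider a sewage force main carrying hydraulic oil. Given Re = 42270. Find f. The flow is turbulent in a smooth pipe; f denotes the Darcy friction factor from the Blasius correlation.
Formula: f = \frac{0.316}{Re^{0.25}}
f = 0.316/42270^0.25 = 0.02204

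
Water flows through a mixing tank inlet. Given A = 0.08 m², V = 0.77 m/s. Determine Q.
Formula: Q = A V
Q = 0.08·0.77·1000 = 61.6 L/s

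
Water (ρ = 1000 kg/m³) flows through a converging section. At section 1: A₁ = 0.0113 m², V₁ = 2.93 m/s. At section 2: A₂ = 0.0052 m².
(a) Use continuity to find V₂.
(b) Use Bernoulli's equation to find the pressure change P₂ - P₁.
(a) Continuity: A₁V₁=A₂V₂ -> V₂=A₁V₁/A₂=0.0113*2.93/0.0052=6.37 m/s
(b) Bernoulli: P₂-P₁=0.5*rho*(V₁^2-V₂^2)/1000=0.5*1000*(2.93^2-6.37^2)/1000=-16 kPa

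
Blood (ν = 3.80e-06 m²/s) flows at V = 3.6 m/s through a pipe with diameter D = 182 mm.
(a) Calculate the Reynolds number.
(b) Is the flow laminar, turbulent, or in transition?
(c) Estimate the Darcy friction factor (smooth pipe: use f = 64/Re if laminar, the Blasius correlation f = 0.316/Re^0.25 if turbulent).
(a) Re = V·D/ν = 3.6·0.182/3.80e-06 = 172420
(b) Flow regime: turbulent (Re > 4000)
(c) Friction factor: f = 0.316/Re^0.25 = 0.316/172420^0.25 = 0.01551 (Blasius is strictly valid for Re ≲ 1e5; used here as the smooth-pipe estimate the problem specifies)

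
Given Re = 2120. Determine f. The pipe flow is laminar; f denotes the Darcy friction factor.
Formula: f = \frac{64}{Re}
f = 64/2120 = 0.03019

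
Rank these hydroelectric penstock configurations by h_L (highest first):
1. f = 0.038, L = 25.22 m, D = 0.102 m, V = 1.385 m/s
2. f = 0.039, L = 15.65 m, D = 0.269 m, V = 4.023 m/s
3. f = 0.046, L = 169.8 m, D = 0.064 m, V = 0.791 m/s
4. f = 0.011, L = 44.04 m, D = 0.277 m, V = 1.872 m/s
Case 1: h_L = 0.9186 m
Case 2: h_L = 1.872 m
Case 3: h_L = 3.892 m
Case 4: h_L = 0.3124 m
Ranking (highest first): 3, 2, 1, 4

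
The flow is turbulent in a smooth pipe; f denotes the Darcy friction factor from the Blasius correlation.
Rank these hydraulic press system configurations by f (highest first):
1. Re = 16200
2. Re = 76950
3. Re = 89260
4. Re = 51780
Case 1: f = 0.02801
Case 2: f = 0.01897
Case 3: f = 0.01828
Case 4: f = 0.02095
Ranking (highest first): 1, 4, 2, 3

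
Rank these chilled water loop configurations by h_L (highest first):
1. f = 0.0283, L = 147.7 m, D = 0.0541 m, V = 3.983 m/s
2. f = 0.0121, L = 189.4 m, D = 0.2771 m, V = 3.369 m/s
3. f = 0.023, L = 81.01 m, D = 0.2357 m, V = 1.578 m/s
Case 1: h_L = 62.47 m
Case 2: h_L = 4.784 m
Case 3: h_L = 1.003 m
Ranking (highest first): 1, 2, 3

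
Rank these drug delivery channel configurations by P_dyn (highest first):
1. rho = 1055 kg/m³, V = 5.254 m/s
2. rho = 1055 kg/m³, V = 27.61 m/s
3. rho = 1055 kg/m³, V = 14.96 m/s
Case 1: P_dyn = 14.56 kPa
Case 2: P_dyn = 402.1 kPa
Case 3: P_dyn = 118.1 kPa
Ranking (highest first): 2, 3, 1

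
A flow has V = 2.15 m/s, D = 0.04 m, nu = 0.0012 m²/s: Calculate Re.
Formula: Re = \frac{V D}{\nu}
Re = 2.15·0.04/0.0012 = 71.67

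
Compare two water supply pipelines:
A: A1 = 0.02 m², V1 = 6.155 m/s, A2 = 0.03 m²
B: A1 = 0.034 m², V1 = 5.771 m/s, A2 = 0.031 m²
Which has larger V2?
V2(A) = 4.103 m/s, V2(B) = 6.329 m/s. Answer: B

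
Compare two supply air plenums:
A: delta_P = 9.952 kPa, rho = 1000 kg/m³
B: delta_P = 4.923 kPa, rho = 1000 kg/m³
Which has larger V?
V(A) = 4.461 m/s, V(B) = 3.138 m/s. Answer: A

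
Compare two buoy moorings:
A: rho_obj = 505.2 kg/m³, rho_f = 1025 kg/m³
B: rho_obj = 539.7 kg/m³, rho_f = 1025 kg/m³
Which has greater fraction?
fraction(A) = 0.4929, fraction(B) = 0.5265. Answer: B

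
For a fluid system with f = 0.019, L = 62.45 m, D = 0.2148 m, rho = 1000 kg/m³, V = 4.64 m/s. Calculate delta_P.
Formula: \Delta P = f \frac{L}{D} \frac{\rho V^2}{2}
delta_P = 0.019·(62.45/0.2148)·0.5·1000·4.64²/1000 = 59.46 kPa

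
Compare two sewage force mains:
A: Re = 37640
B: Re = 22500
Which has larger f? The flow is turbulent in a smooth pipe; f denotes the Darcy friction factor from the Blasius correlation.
f(A) = 0.02269, f(B) = 0.0258. Answer: B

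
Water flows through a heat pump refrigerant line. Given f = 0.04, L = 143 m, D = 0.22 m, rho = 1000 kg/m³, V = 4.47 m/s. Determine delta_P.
Formula: \Delta P = f \frac{L}{D} \frac{\rho V^2}{2}
delta_P = 0.04·(143/0.22)·0.5·1000·4.47²/1000 = 259.8 kPa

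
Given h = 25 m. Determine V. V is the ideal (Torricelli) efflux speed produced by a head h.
Formula: V = \sqrt{2 g h}
V = √(2·9.81·25) = 22.15 m/s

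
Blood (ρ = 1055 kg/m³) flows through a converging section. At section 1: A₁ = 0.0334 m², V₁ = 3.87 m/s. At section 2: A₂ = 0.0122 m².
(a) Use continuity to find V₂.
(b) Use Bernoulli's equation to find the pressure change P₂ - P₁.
(a) Continuity: A₁V₁=A₂V₂ -> V₂=A₁V₁/A₂=0.0334*3.87/0.0122=10.59 m/s
(b) Bernoulli: P₂-P₁=0.5*rho*(V₁^2-V₂^2)/1000=0.5*1055*(3.87^2-10.59^2)/1000=-51.26 kPa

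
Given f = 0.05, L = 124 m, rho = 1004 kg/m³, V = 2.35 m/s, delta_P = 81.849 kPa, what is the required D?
Formula: \Delta P = f \frac{L}{D} \frac{\rho V^2}{2}
Substituting knowns: 81.849 = 0.05·(124/D)·0.5·1004·2.35²/1000
Solving for D: D = 0.05·124·0.5·1004·2.35²/(81.849·1000) = 0.21 m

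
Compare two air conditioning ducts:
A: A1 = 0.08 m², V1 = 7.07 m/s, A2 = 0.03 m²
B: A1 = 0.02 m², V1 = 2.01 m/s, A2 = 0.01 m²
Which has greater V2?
V2(A) = 18.85 m/s, V2(B) = 4.02 m/s. Answer: A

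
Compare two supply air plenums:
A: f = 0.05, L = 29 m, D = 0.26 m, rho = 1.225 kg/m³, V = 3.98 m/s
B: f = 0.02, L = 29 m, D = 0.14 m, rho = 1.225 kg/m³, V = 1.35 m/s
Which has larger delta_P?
delta_P(A) = 0.05411 kPa, delta_P(B) = 0.004625 kPa. Answer: A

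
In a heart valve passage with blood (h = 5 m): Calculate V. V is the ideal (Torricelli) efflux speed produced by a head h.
Formula: V = \sqrt{2 g h}
V = √(2·9.81·5) = 9.905 m/s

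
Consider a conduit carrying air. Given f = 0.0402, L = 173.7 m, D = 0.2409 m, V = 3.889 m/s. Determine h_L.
Formula: h_L = f \frac{L}{D} \frac{V^2}{2g}
h_L = 0.0402·(173.7/0.2409)·3.889²/(2·9.81) = 22.34 m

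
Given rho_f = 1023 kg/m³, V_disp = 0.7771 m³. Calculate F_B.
Formula: F_B = \rho_f g V_{disp}
F_B = 1023·9.81·0.7771 = 7799 N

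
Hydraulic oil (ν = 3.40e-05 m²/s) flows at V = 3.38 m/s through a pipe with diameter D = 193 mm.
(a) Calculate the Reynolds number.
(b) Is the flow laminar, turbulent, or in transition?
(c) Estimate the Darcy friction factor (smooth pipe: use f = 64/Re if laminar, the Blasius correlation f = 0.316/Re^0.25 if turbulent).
(a) Re = V·D/ν = 3.38·0.193/3.40e-05 = 19186
(b) Flow regime: turbulent (Re > 4000)
(c) Friction factor: f = 0.316/Re^0.25 = 0.316/19186^0.25 = 0.02685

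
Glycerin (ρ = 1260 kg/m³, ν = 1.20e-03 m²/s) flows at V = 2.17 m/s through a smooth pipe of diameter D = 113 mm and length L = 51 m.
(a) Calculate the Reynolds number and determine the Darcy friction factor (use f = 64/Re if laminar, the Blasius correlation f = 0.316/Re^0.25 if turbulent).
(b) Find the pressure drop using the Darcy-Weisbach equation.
(a) Re = V·D/ν = 2.17·0.113/1.20e-03 = 204.34 → laminar (Re < 2300); f = 64/Re = 64/204.34 = 0.3132
(b) Darcy-Weisbach: ΔP = f·(L/D)·½ρV²/1000 = 0.3132·(51/0.113)·½·1260·2.17²/1000 = 419.3 kPa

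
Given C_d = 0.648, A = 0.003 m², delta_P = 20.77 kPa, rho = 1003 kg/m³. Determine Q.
Formula: Q = C_d A \sqrt{\frac{2 \Delta P}{\rho}}
Q = 0.648·0.003·√(2·(20.77·1000)/1003)·1000 = 12.51 L/s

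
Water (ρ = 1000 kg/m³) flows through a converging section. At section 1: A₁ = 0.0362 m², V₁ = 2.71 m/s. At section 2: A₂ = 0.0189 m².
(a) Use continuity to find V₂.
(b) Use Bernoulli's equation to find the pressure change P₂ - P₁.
(a) Continuity: A₁V₁=A₂V₂ -> V₂=A₁V₁/A₂=0.0362*2.71/0.0189=5.19 m/s
(b) Bernoulli: P₂-P₁=0.5*rho*(V₁^2-V₂^2)/1000=0.5*1000*(2.71^2-5.19^2)/1000=-9.796 kPa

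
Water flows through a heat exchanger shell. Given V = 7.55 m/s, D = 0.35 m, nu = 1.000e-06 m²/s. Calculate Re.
Formula: Re = \frac{V D}{\nu}
Re = 7.55·0.35/1.000e-06 = 2.642e+06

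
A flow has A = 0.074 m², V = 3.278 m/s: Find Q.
Formula: Q = A V
Q = 0.074·3.278·1000 = 242.6 L/s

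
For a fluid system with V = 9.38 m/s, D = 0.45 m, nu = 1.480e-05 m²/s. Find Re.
Formula: Re = \frac{V D}{\nu}
Re = 9.38·0.45/1.480e-05 = 285203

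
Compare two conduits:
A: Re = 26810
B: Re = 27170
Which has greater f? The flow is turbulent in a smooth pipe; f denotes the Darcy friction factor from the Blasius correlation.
f(A) = 0.0247, f(B) = 0.02461. Answer: A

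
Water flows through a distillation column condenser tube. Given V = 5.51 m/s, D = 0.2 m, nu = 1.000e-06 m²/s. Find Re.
Formula: Re = \frac{V D}{\nu}
Re = 5.51·0.2/1.000e-06 = 1.102e+06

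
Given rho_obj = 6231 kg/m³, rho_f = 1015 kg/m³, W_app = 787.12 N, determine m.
Formula: W_{app} = mg\left(1 - \frac{\rho_f}{\rho_{obj}}\right)
Substituting knowns: 787.12 = m·9.81·(1 − 1015/6231)
Solving for m: m = 787.12/(9.81·(1 − 1015/6231)) = 95.85 kg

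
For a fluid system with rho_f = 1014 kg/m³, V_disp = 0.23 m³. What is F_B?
Formula: F_B = \rho_f g V_{disp}
F_B = 1014·9.81·0.23 = 2288 N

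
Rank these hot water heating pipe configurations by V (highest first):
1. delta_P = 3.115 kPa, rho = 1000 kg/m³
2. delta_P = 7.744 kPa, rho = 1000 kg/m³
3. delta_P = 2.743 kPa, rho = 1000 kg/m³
Case 1: V = 2.496 m/s
Case 2: V = 3.935 m/s
Case 3: V = 2.342 m/s
Ranking (highest first): 2, 1, 3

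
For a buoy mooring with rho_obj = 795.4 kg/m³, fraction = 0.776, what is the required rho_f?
Formula: f_{sub} = \frac{\rho_{obj}}{\rho_f}
Substituting knowns: 0.776 = 795.4/rho_f
Solving for rho_f: rho_f = 795.4/0.776 = 1025 kg/m³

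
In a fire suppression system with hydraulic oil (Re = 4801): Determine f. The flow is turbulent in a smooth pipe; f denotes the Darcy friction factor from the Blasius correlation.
Formula: f = \frac{0.316}{Re^{0.25}}
f = 0.316/4801^0.25 = 0.03796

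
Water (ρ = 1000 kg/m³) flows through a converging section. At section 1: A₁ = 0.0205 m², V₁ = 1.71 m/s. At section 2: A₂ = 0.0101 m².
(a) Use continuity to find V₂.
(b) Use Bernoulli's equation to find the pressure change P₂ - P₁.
(a) Continuity: A₁V₁=A₂V₂ -> V₂=A₁V₁/A₂=0.0205*1.71/0.0101=3.47 m/s
(b) Bernoulli: P₂-P₁=0.5*rho*(V₁^2-V₂^2)/1000=0.5*1000*(1.71^2-3.47^2)/1000=-4.558 kPa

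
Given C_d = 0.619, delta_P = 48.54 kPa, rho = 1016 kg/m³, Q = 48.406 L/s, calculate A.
Formula: Q = C_d A \sqrt{\frac{2 \Delta P}{\rho}}
Substituting knowns: 48.406 = 0.619·A·√(2·(48.54·1000)/1016)·1000
Solving for A: A = (48.406/1000)/(0.619·√(2·(48.54·1000)/1016)) = 0.008 m²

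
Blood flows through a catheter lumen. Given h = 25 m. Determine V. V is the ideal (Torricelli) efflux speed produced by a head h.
Formula: V = \sqrt{2 g h}
V = √(2·9.81·25) = 22.15 m/s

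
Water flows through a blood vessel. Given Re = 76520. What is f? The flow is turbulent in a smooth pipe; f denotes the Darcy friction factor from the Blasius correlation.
Formula: f = \frac{0.316}{Re^{0.25}}
f = 0.316/76520^0.25 = 0.019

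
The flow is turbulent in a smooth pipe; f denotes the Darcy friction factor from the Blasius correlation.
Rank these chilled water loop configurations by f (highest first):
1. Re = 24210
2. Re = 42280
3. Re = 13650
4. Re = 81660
Case 1: f = 0.02533
Case 2: f = 0.02204
Case 3: f = 0.02924
Case 4: f = 0.01869
Ranking (highest first): 3, 1, 2, 4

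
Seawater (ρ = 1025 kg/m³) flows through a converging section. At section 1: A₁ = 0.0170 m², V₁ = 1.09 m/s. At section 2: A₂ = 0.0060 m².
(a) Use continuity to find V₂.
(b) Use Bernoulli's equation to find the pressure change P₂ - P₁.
(a) Continuity: A₁V₁=A₂V₂ -> V₂=A₁V₁/A₂=0.0170*1.09/0.0060=3.09 m/s
(b) Bernoulli: P₂-P₁=0.5*rho*(V₁^2-V₂^2)/1000=0.5*1025*(1.09^2-3.09^2)/1000=-4.285 kPa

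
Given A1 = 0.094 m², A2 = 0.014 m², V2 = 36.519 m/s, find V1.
Formula: V_2 = \frac{A_1 V_1}{A_2}
Substituting knowns: 36.519 = 0.094·V1/0.014
Solving for V1: V1 = 36.519·0.014/0.094 = 5.439 m/s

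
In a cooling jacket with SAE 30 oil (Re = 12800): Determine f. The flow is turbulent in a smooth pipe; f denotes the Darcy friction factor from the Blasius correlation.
Formula: f = \frac{0.316}{Re^{0.25}}
f = 0.316/12800^0.25 = 0.02971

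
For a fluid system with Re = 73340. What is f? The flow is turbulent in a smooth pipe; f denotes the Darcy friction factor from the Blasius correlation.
Formula: f = \frac{0.316}{Re^{0.25}}
f = 0.316/73340^0.25 = 0.0192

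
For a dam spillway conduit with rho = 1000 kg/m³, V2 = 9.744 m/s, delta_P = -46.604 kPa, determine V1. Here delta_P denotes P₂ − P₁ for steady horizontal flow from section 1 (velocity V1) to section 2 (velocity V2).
Formula: \Delta P = \frac{1}{2} \rho (V_1^2 - V_2^2)
Substituting knowns: -46.604 = 0.5·1000·(V1² − 9.744²)/1000
Solving for V1: V1 = √(9.744² + 2·(-46.604·1000)/1000) = 1.318 m/s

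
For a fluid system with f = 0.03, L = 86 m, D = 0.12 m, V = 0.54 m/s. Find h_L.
Formula: h_L = f \frac{L}{D} \frac{V^2}{2g}
h_L = 0.03·(86/0.12)·0.54²/(2·9.81) = 0.3195 m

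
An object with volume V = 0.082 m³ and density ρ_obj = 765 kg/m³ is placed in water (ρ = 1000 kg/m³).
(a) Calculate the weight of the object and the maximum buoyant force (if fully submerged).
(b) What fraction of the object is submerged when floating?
(a) W=rho_obj*g*V=765*9.81*0.082=615.4 N; F_B(max)=rho*g*V=1000*9.81*0.082=804.4 N
(b) Floating fraction=rho_obj/rho=765/1000=0.765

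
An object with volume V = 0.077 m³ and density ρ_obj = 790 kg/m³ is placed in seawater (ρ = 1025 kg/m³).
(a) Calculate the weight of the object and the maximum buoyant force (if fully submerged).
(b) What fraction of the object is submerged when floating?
(a) W=rho_obj*g*V=790*9.81*0.077=596.7 N; F_B(max)=rho*g*V=1025*9.81*0.077=774.3 N
(b) Floating fraction=rho_obj/rho=790/1025=0.771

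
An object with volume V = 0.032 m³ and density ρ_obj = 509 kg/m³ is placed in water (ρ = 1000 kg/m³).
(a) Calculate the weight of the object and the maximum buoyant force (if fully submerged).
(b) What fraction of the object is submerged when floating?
(a) W=rho_obj*g*V=509*9.81*0.032=159.8 N; F_B(max)=rho*g*V=1000*9.81*0.032=313.9 N
(b) Floating fraction=rho_obj/rho=509/1000=0.509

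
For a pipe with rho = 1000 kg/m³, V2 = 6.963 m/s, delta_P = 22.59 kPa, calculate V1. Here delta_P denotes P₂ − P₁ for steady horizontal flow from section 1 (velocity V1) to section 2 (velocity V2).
Formula: \Delta P = \frac{1}{2} \rho (V_1^2 - V_2^2)
Substituting knowns: 22.59 = 0.5·1000·(V1² − 6.963²)/1000
Solving for V1: V1 = √(6.963² + 2·(22.59·1000)/1000) = 9.678 m/s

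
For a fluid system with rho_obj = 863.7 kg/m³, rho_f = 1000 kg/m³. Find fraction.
Formula: f_{sub} = \frac{\rho_{obj}}{\rho_f}
fraction = 863.7/1000 = 0.8637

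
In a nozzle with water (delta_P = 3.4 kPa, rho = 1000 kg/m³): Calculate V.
Formula: V = \sqrt{\frac{2 \Delta P}{\rho}}
V = √(2·(3.4·1000)/1000) = 2.608 m/s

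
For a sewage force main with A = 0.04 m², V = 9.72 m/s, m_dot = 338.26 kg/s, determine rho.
Formula: \dot{m} = \rho A V
Substituting knowns: 338.26 = rho·0.04·9.72
Solving for rho: rho = 338.26/(0.04·9.72) = 870 kg/m³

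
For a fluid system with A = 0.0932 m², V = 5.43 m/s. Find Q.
Formula: Q = A V
Q = 0.0932·5.43·1000 = 506.1 L/s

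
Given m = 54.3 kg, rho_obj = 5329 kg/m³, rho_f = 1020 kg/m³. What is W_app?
Formula: W_{app} = mg\left(1 - \frac{\rho_f}{\rho_{obj}}\right)
W_app = 54.3·9.81·(1 − 1020/5329) = 430.7 N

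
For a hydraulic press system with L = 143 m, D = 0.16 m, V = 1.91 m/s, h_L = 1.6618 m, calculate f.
Formula: h_L = f \frac{L}{D} \frac{V^2}{2g}
Substituting knowns: 1.6618 = f·(143/0.16)·1.91²/(2·9.81)
Solving for f: f = 1.6618·2·9.81/((143/0.16)·1.91²) = 0.01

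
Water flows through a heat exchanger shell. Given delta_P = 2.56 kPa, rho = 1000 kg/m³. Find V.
Formula: V = \sqrt{\frac{2 \Delta P}{\rho}}
V = √(2·(2.56·1000)/1000) = 2.263 m/s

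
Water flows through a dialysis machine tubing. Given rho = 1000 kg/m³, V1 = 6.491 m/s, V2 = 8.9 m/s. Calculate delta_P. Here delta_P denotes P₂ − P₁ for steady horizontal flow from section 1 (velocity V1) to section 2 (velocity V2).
Formula: \Delta P = \frac{1}{2} \rho (V_1^2 - V_2^2)
delta_P = 0.5·1000·(6.491² − 8.9²)/1000 = -18.54 kPa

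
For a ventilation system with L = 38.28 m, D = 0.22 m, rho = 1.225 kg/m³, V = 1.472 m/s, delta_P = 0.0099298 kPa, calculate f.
Formula: \Delta P = f \frac{L}{D} \frac{\rho V^2}{2}
Substituting knowns: 0.0099298 = f·(38.28/0.22)·0.5·1.225·1.472²/1000
Solving for f: f = (0.0099298·1000)/((38.28/0.22)·0.5·1.225·1.472²) = 0.043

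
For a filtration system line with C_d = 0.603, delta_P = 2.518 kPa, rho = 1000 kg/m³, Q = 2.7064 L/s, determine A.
Formula: Q = C_d A \sqrt{\frac{2 \Delta P}{\rho}}
Substituting knowns: 2.7064 = 0.603·A·√(2·(2.518·1000)/1000)·1000
Solving for A: A = (2.7064/1000)/(0.603·√(2·(2.518·1000)/1000)) = 0.002 m²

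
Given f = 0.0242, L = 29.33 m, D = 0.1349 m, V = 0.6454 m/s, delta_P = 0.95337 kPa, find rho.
Formula: \Delta P = f \frac{L}{D} \frac{\rho V^2}{2}
Substituting knowns: 0.95337 = 0.0242·(29.33/0.1349)·0.5·rho·0.6454²/1000
Solving for rho: rho = (0.95337·1000)/(0.0242·(29.33/0.1349)·0.5·0.6454²) = 870 kg/m³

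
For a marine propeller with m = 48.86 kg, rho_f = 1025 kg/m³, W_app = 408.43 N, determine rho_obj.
Formula: W_{app} = mg\left(1 - \frac{\rho_f}{\rho_{obj}}\right)
Substituting knowns: 408.43 = 48.86·9.81·(1 − 1025/rho_obj)
Solving for rho_obj: rho_obj = 1025/(1 − 408.43/(48.86·9.81)) = 6931 kg/m³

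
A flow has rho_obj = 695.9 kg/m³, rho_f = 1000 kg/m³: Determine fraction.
Formula: f_{sub} = \frac{\rho_{obj}}{\rho_f}
fraction = 695.9/1000 = 0.6959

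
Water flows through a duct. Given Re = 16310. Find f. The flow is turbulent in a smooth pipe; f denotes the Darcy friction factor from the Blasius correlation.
Formula: f = \frac{0.316}{Re^{0.25}}
f = 0.316/16310^0.25 = 0.02796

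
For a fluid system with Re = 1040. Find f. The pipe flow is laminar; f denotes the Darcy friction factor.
Formula: f = \frac{64}{Re}
f = 64/1040 = 0.06154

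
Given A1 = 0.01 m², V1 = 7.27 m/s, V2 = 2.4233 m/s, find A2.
Formula: V_2 = \frac{A_1 V_1}{A_2}
Substituting knowns: 2.4233 = 0.01·7.27/A2
Solving for A2: A2 = 0.01·7.27/2.4233 = 0.03 m²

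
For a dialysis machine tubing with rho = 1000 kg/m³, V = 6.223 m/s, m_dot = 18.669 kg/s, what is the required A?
Formula: \dot{m} = \rho A V
Substituting knowns: 18.669 = 1000·A·6.223
Solving for A: A = 18.669/(1000·6.223) = 0.003 m²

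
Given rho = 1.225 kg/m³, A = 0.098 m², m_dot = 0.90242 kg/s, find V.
Formula: \dot{m} = \rho A V
Substituting knowns: 0.90242 = 1.225·0.098·V
Solving for V: V = 0.90242/(1.225·0.098) = 7.517 m/s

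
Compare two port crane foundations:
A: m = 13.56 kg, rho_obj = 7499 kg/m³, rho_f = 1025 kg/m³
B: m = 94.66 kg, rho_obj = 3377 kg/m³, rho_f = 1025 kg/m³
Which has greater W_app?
W_app(A) = 114.8 N, W_app(B) = 646.8 N. Answer: B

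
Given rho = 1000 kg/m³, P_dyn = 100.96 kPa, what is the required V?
Formula: P_{dyn} = \frac{1}{2} \rho V^2
Substituting knowns: 100.96 = 0.5·1000·V²/1000
Solving for V: V = √(2·(100.96·1000)/1000) = 14.21 m/s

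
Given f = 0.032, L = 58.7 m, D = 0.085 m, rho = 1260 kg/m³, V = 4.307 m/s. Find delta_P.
Formula: \Delta P = f \frac{L}{D} \frac{\rho V^2}{2}
delta_P = 0.032·(58.7/0.085)·0.5·1260·4.307²/1000 = 258.3 kPa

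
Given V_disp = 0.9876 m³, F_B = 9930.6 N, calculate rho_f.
Formula: F_B = \rho_f g V_{disp}
Substituting knowns: 9930.6 = rho_f·9.81·0.9876
Solving for rho_f: rho_f = 9930.6/(9.81·0.9876) = 1025 kg/m³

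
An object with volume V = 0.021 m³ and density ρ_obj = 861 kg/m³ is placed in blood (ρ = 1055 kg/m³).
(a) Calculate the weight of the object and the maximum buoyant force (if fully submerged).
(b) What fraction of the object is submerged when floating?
(a) W=rho_obj*g*V=861*9.81*0.021=177.4 N; F_B(max)=rho*g*V=1055*9.81*0.021=217.3 N
(b) Floating fraction=rho_obj/rho=861/1055=0.816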